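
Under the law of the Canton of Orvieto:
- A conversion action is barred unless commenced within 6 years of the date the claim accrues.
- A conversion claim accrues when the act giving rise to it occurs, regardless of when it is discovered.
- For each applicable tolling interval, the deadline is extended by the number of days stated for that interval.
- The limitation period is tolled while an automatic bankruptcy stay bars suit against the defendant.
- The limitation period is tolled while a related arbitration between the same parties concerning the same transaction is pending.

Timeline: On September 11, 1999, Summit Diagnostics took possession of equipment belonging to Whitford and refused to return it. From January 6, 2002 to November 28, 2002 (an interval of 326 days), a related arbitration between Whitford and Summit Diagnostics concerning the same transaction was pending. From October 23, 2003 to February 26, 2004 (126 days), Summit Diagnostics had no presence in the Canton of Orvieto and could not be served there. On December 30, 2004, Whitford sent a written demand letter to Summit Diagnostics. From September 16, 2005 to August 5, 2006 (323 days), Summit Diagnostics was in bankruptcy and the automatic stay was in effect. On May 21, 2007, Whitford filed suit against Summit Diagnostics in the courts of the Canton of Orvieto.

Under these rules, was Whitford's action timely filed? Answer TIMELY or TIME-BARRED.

The claim accrued on September 11, 1999, the date of the act.
Adding the 6 years base period to September 11, 1999 gives a deadline of September 11, 2005, before any tolling.
Because the pending related arbitration ran from January 6, 2002 to November 28, 2002, the deadline is extended by 326 days to August 3, 2006.
The automatic bankruptcy stay from September 16, 2005 to August 5, 2006 tolled the period for 323 days, extending the deadline to June 22, 2007.
Although the defendant's absence ran from October 23, 2003 to February 26, 2004, the stated rules do not make that a tolling event, so it is disregarded.
The other events in the timeline have no effect on the limitation period under the stated rules.
Filing on May 21, 2007 beat the June 22, 2007 deadline — the action is timely.

TIMELY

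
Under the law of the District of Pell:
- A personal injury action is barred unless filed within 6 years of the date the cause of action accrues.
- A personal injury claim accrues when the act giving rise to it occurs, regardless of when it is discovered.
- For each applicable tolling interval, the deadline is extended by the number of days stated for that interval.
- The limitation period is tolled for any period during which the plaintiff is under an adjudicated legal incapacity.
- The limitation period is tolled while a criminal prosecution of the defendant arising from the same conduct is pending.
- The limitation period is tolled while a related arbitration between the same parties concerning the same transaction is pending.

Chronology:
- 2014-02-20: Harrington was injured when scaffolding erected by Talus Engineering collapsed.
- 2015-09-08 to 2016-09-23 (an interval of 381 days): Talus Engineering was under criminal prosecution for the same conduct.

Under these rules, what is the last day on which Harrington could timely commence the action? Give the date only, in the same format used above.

2021-03-07

The cause of action accrued on 2014-02-20, the date of the act.
Adding the 6 years base period to 2014-02-20 gives a deadline of 2020-02-20, before any tolling.
The period was tolled for 381 days by the pending criminal prosecution (2015-09-08 to 2016-09-23), pushing the deadline to 2021-03-07.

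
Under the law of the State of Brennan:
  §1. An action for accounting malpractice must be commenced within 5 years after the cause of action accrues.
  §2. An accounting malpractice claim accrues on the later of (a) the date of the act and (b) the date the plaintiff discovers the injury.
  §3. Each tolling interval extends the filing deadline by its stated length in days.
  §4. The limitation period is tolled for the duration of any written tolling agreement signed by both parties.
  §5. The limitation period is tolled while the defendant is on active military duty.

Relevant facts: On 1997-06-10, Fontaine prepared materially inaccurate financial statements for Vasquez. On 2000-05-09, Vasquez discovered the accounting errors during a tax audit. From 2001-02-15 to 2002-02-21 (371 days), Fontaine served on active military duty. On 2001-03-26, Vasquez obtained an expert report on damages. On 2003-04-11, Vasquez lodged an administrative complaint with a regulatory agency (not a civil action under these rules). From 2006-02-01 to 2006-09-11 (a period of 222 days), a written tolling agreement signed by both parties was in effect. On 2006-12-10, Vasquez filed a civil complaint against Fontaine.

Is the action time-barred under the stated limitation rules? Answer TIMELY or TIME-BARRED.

Taking the later of the act (1997-06-10) and discovery (2000-05-09), the claim accrued on 2000-05-09.
5 years from 2000-05-09 is 2005-05-09.
The period was tolled for 371 days by the defendant's active military service (2001-02-15 to 2002-02-21), pushing the deadline to 2006-05-15.
The written tolling agreement from 2006-02-01 to 2006-09-11 tolled the period for 222 days, extending the deadline to 2006-12-23.
Nothing else in the chronology tolls or restarts the period.
Filing on 2006-12-10 beat the 2006-12-23 deadline — the action is timely.

TIMELY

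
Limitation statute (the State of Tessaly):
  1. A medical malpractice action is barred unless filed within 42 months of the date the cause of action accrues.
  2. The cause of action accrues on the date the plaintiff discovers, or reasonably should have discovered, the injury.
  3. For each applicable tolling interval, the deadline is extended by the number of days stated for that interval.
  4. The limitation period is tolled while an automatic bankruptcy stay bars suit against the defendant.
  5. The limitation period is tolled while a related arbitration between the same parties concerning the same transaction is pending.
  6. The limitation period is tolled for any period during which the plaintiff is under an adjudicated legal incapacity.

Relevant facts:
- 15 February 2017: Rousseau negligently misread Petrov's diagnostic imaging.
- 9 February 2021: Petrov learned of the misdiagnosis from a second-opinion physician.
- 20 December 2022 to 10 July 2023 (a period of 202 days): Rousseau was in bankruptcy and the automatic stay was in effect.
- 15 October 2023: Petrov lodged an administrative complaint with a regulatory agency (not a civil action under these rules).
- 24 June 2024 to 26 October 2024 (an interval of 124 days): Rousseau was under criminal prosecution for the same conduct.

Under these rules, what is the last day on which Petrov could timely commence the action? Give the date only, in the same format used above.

27 February 2025

Accrual is tied to discovery, so the period began on 9 February 2021 rather than on 15 February 2017 when the act occurred.
The untolled deadline — 42 months after 9 February 2021 — is 9 August 2024.
The period was tolled for 202 days by the automatic bankruptcy stay (20 December 2022 to 10 July 2023), pushing the deadline to 27 February 2025.
No stated provision tolls the period for a criminal prosecution, so the interval from 24 June 2024 to 26 October 2024 has no effect on the deadline.
The other events in the timeline have no effect on the limitation period under the stated rules.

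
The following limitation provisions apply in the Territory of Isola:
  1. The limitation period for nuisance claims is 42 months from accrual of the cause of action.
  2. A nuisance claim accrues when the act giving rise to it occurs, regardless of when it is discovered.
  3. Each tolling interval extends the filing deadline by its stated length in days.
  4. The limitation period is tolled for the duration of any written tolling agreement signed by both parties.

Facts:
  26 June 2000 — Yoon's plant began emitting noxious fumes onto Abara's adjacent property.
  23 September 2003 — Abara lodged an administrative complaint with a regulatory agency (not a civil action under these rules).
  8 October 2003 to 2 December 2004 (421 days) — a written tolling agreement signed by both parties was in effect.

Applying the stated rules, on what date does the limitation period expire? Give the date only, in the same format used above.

19 February 2005

The cause of action accrued on 26 June 2000, the date of the act.
The untolled deadline — 42 months after 26 June 2000 — is 26 December 2003.
The period was tolled for 421 days by the written tolling agreement (8 October 2003 to 2 December 2004), pushing the deadline to 19 February 2005.
None of the other events listed affects the running of the period under the stated rules.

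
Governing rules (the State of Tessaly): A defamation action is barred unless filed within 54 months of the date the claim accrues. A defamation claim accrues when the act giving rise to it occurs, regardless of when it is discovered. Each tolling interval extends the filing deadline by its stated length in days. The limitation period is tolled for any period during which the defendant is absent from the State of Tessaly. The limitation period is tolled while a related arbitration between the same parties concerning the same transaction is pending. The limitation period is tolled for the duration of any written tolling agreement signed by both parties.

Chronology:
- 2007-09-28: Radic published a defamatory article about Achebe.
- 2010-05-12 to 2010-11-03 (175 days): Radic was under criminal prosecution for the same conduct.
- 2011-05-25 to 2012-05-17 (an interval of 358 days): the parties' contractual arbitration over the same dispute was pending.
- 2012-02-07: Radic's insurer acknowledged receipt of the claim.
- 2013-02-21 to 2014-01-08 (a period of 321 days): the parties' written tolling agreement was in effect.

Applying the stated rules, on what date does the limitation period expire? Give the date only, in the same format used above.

The limitation period began to run on 2007-09-28.
54 months from 2007-09-28 is 2012-03-28.
Because the pending related arbitration ran from 2011-05-25 to 2012-05-17, the deadline is extended by 358 days to 2013-03-21.
The written tolling agreement from 2013-02-21 to 2014-01-08 tolled the period for 321 days, extending the deadline to 2014-02-05.
No stated provision tolls the period for a criminal prosecution, so the interval from 2010-05-12 to 2010-11-03 has no effect on the deadline.
The other events in the timeline have no effect on the limitation period under the stated rules.

2014-02-05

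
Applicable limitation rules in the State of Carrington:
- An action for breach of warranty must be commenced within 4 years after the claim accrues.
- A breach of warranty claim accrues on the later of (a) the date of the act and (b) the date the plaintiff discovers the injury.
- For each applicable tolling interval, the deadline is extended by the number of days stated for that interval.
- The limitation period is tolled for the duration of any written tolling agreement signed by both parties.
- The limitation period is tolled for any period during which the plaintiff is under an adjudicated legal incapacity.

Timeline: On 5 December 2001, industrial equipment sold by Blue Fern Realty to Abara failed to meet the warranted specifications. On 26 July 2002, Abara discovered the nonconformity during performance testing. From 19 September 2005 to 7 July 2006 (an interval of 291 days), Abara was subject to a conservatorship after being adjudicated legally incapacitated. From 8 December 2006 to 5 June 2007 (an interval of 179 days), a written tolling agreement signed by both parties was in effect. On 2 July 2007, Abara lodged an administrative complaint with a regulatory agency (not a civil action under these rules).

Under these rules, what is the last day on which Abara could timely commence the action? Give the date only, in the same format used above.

8 November 2007

Taking the later of the act (5 December 2001) and discovery (26 July 2002), the claim accrued on 26 July 2002.
Adding the 4 years base period to 26 July 2002 gives a deadline of 26 July 2006, before any tolling.
Because the plaintiff's legal incapacity ran from 19 September 2005 to 7 July 2006, the deadline is extended by 291 days to 13 May 2007.
The period was tolled for 179 days by the written tolling agreement (8 December 2006 to 5 June 2007), pushing the deadline to 8 November 2007.
Nothing else in the chronology tolls or restarts the period.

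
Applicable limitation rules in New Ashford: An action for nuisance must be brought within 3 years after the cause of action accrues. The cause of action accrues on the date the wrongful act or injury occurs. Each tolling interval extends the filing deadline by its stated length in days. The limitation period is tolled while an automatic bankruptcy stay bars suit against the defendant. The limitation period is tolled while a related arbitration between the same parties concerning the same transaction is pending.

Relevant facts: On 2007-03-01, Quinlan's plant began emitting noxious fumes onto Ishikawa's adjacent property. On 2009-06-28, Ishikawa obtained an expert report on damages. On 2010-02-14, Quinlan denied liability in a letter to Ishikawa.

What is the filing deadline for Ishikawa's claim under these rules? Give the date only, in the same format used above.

The claim accrued on 2007-03-01, when the wrongful act occurred.
Adding the 3 years base period to 2007-03-01 gives a deadline of 2010-03-01, before any tolling.
Nothing else in the chronology tolls or restarts the period.

2010-03-01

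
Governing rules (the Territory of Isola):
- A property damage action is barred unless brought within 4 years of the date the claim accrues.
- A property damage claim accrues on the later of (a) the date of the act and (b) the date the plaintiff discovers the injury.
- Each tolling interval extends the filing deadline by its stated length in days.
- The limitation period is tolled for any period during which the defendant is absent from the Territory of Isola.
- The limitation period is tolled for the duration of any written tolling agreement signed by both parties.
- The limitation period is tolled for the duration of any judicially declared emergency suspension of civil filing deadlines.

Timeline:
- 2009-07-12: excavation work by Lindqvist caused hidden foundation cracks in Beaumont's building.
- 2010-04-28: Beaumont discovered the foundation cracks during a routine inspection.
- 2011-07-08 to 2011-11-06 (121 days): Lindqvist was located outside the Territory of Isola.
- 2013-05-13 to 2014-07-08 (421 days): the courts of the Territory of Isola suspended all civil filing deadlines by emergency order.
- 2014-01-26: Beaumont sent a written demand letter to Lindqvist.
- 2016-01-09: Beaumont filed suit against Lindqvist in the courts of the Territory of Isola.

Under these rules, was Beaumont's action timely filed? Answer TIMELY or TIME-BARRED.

TIME-BARRED

Because discovery on 2010-04-28 post-dates the 2009-07-12 act, accrual under the later-of rule falls on 2010-04-28.
4 years from 2010-04-28 is 2014-04-28.
Because the defendant's absence from the jurisdiction ran from 2011-07-08 to 2011-11-06, the deadline is extended by 121 days to 2014-08-27.
The period was tolled for 421 days by the emergency suspension of filing deadlines (2013-05-13 to 2014-07-08), pushing the deadline to 2015-10-22.
Nothing else in the chronology tolls or restarts the period.
The 2016-01-09 filing falls after the 2015-10-22 deadline; the claim is time-barred.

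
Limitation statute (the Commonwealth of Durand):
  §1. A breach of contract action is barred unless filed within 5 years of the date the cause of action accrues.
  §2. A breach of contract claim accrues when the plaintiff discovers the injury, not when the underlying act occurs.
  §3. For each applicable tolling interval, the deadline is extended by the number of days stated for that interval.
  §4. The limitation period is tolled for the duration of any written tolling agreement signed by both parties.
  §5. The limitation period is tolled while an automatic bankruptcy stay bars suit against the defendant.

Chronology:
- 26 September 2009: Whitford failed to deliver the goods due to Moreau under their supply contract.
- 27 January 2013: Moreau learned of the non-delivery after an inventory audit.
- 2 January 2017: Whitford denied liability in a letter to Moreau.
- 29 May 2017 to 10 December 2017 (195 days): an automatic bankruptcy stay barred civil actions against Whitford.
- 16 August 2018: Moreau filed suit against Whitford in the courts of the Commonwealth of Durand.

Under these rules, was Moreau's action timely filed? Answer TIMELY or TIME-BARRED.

TIME-BARRED

Under the discovery rule, the claim accrued on 27 January 2013, when Moreau discovered the injury — not on the 26 September 2009 date of the underlying act.
Adding the 5 years base period to 27 January 2013 gives a deadline of 27 January 2018, before any tolling.
Because the automatic bankruptcy stay ran from 29 May 2017 to 10 December 2017, the deadline is extended by 195 days to 10 August 2018.
None of the other events listed affects the running of the period under the stated rules.
The 16 August 2018 filing falls after the 10 August 2018 deadline; the claim is time-barred.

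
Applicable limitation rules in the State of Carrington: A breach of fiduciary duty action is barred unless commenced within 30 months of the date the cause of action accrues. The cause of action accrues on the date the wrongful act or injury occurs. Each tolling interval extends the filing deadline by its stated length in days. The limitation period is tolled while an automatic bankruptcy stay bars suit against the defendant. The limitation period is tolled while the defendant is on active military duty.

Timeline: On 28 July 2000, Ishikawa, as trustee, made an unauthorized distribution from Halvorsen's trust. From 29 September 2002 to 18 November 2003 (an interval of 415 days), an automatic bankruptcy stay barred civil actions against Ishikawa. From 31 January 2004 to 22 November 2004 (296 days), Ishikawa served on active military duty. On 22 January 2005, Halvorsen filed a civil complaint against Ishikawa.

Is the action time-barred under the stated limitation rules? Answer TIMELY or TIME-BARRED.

TIME-BARRED

The limitation period began to run on 28 July 2000.
30 months from 28 July 2000 is 28 January 2003.
The period was tolled for 415 days by the automatic bankruptcy stay (29 September 2002 to 18 November 2003), pushing the deadline to 18 March 2004.
Because the defendant's active military service ran from 31 January 2004 to 22 November 2004, the deadline is extended by 296 days to 8 January 2005.
Filing on 22 January 2005 missed the 8 January 2005 deadline — the action is time-barred.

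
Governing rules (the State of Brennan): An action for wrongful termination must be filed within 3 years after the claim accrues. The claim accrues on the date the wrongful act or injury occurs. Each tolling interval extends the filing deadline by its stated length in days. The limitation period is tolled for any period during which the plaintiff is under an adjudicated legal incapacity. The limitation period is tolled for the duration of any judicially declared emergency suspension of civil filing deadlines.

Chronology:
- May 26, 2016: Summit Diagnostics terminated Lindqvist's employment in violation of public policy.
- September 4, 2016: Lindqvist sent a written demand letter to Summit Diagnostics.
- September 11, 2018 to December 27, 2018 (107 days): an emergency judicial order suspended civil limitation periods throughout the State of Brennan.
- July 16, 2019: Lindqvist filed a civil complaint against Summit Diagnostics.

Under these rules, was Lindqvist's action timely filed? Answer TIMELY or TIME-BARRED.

TIMELY

The claim accrued on May 26, 2016, the date of the act.
3 years from May 26, 2016 is May 26, 2019.
Because the emergency suspension of filing deadlines ran from September 11, 2018 to December 27, 2018, the deadline is extended by 107 days to September 10, 2019.
Nothing else in the chronology tolls or restarts the period.
Filing on July 16, 2019 beat the September 10, 2019 deadline — the action is timely.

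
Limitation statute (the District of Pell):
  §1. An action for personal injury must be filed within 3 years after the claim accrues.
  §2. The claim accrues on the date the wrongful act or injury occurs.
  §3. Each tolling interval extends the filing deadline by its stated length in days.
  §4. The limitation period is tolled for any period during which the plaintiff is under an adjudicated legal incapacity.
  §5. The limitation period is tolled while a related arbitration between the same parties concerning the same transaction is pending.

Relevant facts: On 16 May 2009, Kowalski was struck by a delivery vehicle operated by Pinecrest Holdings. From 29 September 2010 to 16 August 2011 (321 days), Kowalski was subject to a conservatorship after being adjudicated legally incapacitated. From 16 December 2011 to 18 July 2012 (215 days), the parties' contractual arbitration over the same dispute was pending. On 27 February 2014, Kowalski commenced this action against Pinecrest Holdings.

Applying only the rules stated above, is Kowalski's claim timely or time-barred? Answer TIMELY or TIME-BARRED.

TIME-BARRED

The claim accrued on 16 May 2009, when the wrongful act occurred.
The untolled deadline — 3 years after 16 May 2009 — is 16 May 2012.
The plaintiff's legal incapacity from 29 September 2010 to 16 August 2011 tolled the period for 321 days, extending the deadline to 2 April 2013.
Because the pending related arbitration ran from 16 December 2011 to 18 July 2012, the deadline is extended by 215 days to 3 November 2013.
Filing on 27 February 2014 missed the 3 November 2013 deadline — the action is time-barred.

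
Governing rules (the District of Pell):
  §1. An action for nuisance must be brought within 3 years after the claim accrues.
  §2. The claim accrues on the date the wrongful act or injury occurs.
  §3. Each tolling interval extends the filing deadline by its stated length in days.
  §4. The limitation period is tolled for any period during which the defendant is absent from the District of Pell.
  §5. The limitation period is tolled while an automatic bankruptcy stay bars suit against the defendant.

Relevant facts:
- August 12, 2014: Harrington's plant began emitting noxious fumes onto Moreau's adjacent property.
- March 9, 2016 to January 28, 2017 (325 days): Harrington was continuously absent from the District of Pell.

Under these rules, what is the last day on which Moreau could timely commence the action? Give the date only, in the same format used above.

The claim accrued on August 12, 2014, the date of the act.
3 years from August 12, 2014 is August 12, 2017.
Because the defendant's absence from the jurisdiction ran from March 9, 2016 to January 28, 2017, the deadline is extended by 325 days to July 3, 2018.

July 3, 2018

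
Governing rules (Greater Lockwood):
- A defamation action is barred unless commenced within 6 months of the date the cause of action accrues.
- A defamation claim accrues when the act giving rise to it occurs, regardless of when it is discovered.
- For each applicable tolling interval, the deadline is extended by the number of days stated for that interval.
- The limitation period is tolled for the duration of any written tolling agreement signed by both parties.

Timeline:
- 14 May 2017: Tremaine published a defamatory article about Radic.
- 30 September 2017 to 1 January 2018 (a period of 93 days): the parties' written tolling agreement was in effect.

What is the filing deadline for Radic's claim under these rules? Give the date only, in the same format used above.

The claim accrued on 14 May 2017, when the wrongful act occurred.
The untolled deadline — 6 months after 14 May 2017 — is 14 November 2017.
The written tolling agreement from 30 September 2017 to 1 January 2018 tolled the period for 93 days, extending the deadline to 15 February 2018.

15 February 2018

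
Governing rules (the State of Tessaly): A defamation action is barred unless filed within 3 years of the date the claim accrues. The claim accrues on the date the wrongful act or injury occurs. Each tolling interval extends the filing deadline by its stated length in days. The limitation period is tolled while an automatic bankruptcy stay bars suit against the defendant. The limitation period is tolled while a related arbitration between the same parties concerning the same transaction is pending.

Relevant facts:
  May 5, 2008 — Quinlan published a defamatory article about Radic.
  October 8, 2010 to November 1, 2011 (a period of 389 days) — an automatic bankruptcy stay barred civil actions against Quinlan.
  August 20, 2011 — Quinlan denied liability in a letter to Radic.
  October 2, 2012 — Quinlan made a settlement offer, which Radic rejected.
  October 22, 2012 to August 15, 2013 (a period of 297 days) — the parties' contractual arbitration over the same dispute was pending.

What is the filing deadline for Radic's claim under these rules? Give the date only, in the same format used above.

The limitation period began to run on May 5, 2008.
Adding the 3 years base period to May 5, 2008 gives a deadline of May 5, 2011, before any tolling.
Because the automatic bankruptcy stay ran from October 8, 2010 to November 1, 2011, the deadline is extended by 389 days to May 28, 2012.
The pending related arbitration from October 22, 2012 to August 15, 2013 began after the period had already run on May 28, 2012, so it has no tolling effect.
The other events in the timeline have no effect on the limitation period under the stated rules.

May 28, 2012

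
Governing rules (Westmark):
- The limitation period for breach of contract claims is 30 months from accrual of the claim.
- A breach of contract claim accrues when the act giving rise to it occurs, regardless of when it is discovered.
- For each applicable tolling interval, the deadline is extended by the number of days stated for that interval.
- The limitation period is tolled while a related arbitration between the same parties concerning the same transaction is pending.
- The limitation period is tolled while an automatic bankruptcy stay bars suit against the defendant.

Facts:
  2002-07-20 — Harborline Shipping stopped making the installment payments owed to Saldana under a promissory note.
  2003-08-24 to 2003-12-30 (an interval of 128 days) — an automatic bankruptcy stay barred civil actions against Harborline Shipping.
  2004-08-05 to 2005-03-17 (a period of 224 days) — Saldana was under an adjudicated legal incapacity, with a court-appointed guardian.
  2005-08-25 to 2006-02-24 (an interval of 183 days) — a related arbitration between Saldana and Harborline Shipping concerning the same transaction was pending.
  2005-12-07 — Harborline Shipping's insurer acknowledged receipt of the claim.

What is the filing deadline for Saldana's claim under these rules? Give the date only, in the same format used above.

The claim accrued on 2002-07-20, the date of the act.
Adding the 30 months base period to 2002-07-20 gives a deadline of 2005-01-20, before any tolling.
Because the automatic bankruptcy stay ran from 2003-08-24 to 2003-12-30, the deadline is extended by 128 days to 2005-05-28.
The pending related arbitration from 2005-08-25 to 2006-02-24 began after the period had already run on 2005-05-28, so it has no tolling effect.
Although the plaintiff's incapacity ran from 2004-08-05 to 2005-03-17, the stated rules do not make that a tolling event, so it is disregarded.
Nothing else in the chronology tolls or restarts the period.

2005-05-28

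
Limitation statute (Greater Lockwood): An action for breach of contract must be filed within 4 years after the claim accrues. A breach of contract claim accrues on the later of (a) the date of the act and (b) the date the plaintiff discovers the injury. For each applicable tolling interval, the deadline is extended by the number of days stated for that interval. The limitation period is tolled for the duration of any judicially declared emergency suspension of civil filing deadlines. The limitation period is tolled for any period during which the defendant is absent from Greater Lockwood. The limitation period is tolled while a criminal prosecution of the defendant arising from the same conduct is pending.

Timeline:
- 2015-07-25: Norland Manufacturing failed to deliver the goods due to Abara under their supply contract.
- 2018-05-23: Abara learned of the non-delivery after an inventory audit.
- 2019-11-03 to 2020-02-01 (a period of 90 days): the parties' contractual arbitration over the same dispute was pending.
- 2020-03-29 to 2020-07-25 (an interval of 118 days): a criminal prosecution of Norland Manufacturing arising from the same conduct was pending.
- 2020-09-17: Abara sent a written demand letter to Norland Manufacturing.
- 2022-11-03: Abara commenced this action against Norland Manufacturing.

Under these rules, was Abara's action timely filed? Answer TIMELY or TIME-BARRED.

TIME-BARRED

The claim accrued on 2018-05-23 — the later of the 2015-07-25 act and the 2018-05-23 discovery.
The untolled deadline — 4 years after 2018-05-23 — is 2022-05-23.
The pending criminal prosecution from 2020-03-29 to 2020-07-25 tolled the period for 118 days, extending the deadline to 2022-09-18.
The pending related arbitration from 2019-11-03 to 2020-02-01 does not toll the period, because no stated rule makes a pending arbitration a tolling event.
None of the other events listed affects the running of the period under the stated rules.
The 2022-11-03 filing falls after the 2022-09-18 deadline; the claim is time-barred.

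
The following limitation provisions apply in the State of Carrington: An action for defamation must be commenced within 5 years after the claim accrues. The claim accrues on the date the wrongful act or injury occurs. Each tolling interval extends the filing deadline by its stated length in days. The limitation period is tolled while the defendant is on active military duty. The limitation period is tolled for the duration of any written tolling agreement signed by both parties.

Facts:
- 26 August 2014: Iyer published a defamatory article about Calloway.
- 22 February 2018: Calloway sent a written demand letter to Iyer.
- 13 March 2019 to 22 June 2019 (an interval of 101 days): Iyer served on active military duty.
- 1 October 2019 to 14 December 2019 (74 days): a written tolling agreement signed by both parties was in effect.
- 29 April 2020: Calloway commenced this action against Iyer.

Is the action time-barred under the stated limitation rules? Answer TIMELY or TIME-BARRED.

TIME-BARRED

The claim accrued on 26 August 2014, when the wrongful act occurred.
Adding the 5 years base period to 26 August 2014 gives a deadline of 26 August 2019, before any tolling.
The period was tolled for 101 days by the defendant's active military service (13 March 2019 to 22 June 2019), pushing the deadline to 5 December 2019.
Because the written tolling agreement ran from 1 October 2019 to 14 December 2019, the deadline is extended by 74 days to 17 February 2020.
Nothing else in the chronology tolls or restarts the period.
Calloway filed on 29 April 2020, after the 17 February 2020 deadline, so the action is time-barred.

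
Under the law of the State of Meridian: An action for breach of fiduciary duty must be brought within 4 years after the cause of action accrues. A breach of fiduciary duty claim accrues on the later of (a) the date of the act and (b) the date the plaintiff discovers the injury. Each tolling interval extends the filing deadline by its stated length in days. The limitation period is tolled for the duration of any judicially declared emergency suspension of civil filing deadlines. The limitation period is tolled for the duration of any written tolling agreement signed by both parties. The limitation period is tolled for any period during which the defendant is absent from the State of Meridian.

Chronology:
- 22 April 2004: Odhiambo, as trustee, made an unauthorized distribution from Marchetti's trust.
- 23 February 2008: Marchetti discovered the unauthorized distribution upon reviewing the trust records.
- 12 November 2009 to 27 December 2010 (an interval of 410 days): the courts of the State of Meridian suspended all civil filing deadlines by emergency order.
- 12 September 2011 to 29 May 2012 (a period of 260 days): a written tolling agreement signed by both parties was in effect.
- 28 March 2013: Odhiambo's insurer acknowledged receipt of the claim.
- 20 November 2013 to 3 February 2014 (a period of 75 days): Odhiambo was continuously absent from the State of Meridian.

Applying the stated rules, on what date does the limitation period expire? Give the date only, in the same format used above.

Taking the later of the act (22 April 2004) and discovery (23 February 2008), the claim accrued on 23 February 2008.
Adding the 4 years base period to 23 February 2008 gives a deadline of 23 February 2012, before any tolling.
The period was tolled for 410 days by the emergency suspension of filing deadlines (12 November 2009 to 27 December 2010), pushing the deadline to 8 April 2013.
The period was tolled for 260 days by the written tolling agreement (12 September 2011 to 29 May 2012), pushing the deadline to 24 December 2013.
The period was tolled for 75 days by the defendant's absence from the jurisdiction (20 November 2013 to 3 February 2014), pushing the deadline to 9 March 2014.
None of the other events listed affects the running of the period under the stated rules.

9 March 2014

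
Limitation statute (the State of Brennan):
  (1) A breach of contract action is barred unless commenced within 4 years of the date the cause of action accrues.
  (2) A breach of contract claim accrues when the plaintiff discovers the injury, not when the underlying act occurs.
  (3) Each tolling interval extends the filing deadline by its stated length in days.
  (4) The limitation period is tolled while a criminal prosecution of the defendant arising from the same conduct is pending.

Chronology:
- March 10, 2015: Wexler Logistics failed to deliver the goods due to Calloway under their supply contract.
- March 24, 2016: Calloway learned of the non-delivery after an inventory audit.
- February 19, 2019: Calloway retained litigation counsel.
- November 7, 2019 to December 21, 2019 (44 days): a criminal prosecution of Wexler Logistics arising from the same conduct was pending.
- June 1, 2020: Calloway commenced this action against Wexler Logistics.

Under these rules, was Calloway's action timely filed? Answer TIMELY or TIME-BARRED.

TIME-BARRED

Accrual is tied to discovery, so the period began on March 24, 2016 rather than on March 10, 2015 when the act occurred.
Adding the 4 years base period to March 24, 2016 gives a deadline of March 24, 2020, before any tolling.
The period was tolled for 44 days by the pending criminal prosecution (November 7, 2019 to December 21, 2019), pushing the deadline to May 7, 2020.
None of the other events listed affects the running of the period under the stated rules.
Filing on June 1, 2020 missed the May 7, 2020 deadline — the action is time-barred.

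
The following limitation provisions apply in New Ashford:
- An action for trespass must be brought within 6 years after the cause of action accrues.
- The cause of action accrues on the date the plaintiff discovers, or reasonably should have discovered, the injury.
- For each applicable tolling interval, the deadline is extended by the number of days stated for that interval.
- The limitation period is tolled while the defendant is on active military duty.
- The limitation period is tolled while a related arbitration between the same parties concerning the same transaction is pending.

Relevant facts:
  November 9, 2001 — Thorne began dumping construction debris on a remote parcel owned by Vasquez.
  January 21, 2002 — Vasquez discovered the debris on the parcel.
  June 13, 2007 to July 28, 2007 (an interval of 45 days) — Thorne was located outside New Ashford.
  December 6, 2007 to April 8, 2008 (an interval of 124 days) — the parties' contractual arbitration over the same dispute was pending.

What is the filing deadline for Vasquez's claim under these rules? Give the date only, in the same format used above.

Under the discovery rule, the claim accrued on January 21, 2002, when Vasquez discovered the injury — not on the November 9, 2001 date of the underlying act.
Adding the 6 years base period to January 21, 2002 gives a deadline of January 21, 2008, before any tolling.
Because the pending related arbitration ran from December 6, 2007 to April 8, 2008, the deadline is extended by 124 days to May 24, 2008.
No stated provision tolls the period for the defendant's absence, so the interval from June 13, 2007 to July 28, 2007 has no effect on the deadline.

May 24, 2008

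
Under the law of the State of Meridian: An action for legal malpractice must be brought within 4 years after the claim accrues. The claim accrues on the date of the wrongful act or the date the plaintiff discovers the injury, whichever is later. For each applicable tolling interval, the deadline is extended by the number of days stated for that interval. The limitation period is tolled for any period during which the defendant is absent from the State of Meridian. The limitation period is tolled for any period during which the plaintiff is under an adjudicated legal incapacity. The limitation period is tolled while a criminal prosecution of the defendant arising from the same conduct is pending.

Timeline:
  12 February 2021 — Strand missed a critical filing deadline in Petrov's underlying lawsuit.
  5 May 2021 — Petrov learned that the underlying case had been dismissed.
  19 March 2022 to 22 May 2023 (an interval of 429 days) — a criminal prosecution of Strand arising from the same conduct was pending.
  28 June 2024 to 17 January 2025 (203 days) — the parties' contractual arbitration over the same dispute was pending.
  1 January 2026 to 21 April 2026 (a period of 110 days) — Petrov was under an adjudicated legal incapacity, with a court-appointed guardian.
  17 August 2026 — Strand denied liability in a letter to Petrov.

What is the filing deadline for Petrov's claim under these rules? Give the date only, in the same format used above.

The claim accrued on 5 May 2021 — the later of the 12 February 2021 act and the 5 May 2021 discovery.
The untolled deadline — 4 years after 5 May 2021 — is 5 May 2025.
The pending criminal prosecution from 19 March 2022 to 22 May 2023 tolled the period for 429 days, extending the deadline to 8 July 2026.
The period was tolled for 110 days by the plaintiff's legal incapacity (1 January 2026 to 21 April 2026), pushing the deadline to 26 October 2026.
No stated provision tolls the period for a pending arbitration, so the interval from 28 June 2024 to 17 January 2025 has no effect on the deadline.
Nothing else in the chronology tolls or restarts the period.

26 October 2026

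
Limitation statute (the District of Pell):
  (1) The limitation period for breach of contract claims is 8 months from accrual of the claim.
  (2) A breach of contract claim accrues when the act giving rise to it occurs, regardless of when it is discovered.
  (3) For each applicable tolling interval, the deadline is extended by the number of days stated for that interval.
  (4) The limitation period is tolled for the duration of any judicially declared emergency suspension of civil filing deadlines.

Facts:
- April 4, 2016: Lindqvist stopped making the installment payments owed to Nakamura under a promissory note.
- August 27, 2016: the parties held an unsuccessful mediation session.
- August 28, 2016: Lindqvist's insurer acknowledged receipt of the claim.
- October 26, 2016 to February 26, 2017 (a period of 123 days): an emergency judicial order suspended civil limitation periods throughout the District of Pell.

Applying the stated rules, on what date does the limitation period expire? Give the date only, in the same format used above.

The limitation period began to run on April 4, 2016.
8 months from April 4, 2016 is December 4, 2016.
The emergency suspension of filing deadlines from October 26, 2016 to February 26, 2017 tolled the period for 123 days, extending the deadline to April 6, 2017.
None of the other events listed affects the running of the period under the stated rules.

April 6, 2017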